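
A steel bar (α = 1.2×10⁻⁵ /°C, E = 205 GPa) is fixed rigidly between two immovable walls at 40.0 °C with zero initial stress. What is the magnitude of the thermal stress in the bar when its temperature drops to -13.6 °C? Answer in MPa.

Fully constrained: the free strain ε = αΔT is blocked, so σ = Eε = EαΔT.
|ΔT| = 53.6 K
σ = 205×10⁹ × 1.2×10⁻⁵ × 53.6 = 1.32×10⁸ Pa

σ = 132 MPa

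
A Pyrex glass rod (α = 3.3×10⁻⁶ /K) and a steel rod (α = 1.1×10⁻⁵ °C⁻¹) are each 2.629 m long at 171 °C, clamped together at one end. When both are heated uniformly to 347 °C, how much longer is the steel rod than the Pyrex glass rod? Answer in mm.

ΔT = 176 K
Pyrex glass: ΔL = 3.3×10⁻⁶ × 2.629 m × 176 = 1.5269×10⁻³ m = 1.5269 mm
steel: ΔL = 1.1×10⁻⁵ × 2.629 m × 176 = 5.0897×10⁻³ m = 5.0897 mm
difference = 5.0897 − 1.5269 = 3.5628 mm

3.56 mm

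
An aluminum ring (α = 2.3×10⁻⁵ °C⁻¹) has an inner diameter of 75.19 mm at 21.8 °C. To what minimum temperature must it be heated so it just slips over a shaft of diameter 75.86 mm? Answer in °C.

T = 409 °C

Required Δd = 75.86 − 75.19 = 0.67 mm
Δd = αd₀ΔT ⇒ ΔT = Δd/(αd₀) = 0.67 / (2.3×10⁻⁵ × 75.19) = 387.42 K
T_min = 21.8 + 387.42 = 409.22 °C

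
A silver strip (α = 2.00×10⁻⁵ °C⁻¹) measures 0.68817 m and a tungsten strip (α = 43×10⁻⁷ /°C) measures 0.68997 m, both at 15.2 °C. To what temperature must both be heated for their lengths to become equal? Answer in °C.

T = 181.9 °C

L₁(1 + α₁ΔT) = L₂(1 + α₂ΔT) ⇒ ΔT = (L₂ − L₁)/(α₁L₁ − α₂L₂)
L₂ − L₁ = 0.68997 − 0.68817 = 1.80×10⁻³ m
α₁L₁ − α₂L₂ = 2.00×10⁻⁵×0.68817 − 43×10⁻⁷×0.68997 = 1.0796529×10⁻⁵ m/K
ΔT = 1.80×10⁻³ / 1.0796529×10⁻⁵ = 166.720 K
T = 15.2 + 166.720 = 181.920 °C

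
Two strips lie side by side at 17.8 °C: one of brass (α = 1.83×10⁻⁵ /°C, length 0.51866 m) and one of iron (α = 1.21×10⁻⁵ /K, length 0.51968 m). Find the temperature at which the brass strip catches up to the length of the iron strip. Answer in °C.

L₁(1 + α₁ΔT) = L₂(1 + α₂ΔT) ⇒ ΔT = (L₂ − L₁)/(α₁L₁ − α₂L₂)
L₂ − L₁ = 0.51968 − 0.51866 = 1.02×10⁻³ m
α₁L₁ − α₂L₂ = 1.83×10⁻⁵×0.51866 − 1.21×10⁻⁵×0.51968 = 3.20335×10⁻⁶ m/K
ΔT = 1.02×10⁻³ / 3.20335×10⁻⁶ = 318.417 K
T = 17.8 + 318.417 = 336.217 °C

T = 336.2 °C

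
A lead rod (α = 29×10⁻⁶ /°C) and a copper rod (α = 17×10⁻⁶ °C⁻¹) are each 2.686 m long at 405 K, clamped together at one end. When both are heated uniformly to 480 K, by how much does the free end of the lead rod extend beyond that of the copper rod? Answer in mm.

2.42 mm

ΔT = 75 K
lead: ΔL = 29×10⁻⁶ × 2.686 m × 75 = 5.8420×10⁻³ m = 5.8420 mm
copper: ΔL = 17×10⁻⁶ × 2.686 m × 75 = 3.4247×10⁻³ m = 3.4247 mm
difference = 5.8420 − 3.4247 = 2.4173 mm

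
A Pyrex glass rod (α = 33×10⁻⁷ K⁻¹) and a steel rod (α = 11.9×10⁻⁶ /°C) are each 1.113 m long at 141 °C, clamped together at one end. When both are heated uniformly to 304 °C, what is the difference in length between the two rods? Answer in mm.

ΔT = 163 K
Pyrex glass: ΔL = 33×10⁻⁷ × 1.113 m × 163 = 5.9868×10⁻⁴ m = 0.59868 mm
steel: ΔL = 11.9×10⁻⁶ × 1.113 m × 163 = 2.1589×10⁻³ m = 2.1589 mm
difference = 2.1589 − 0.59868 = 1.56022 mm

1.56 mm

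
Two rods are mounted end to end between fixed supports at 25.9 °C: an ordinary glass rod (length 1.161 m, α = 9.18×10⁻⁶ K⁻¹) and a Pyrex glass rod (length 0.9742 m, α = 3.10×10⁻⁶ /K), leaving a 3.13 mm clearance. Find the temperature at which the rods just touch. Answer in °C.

α₁L₁ = 1.065798×10⁻⁵ m/K, α₂L₂ = 3.02002×10⁻⁶ m/K → total 1.3678×10⁻⁵ m/K
ΔT = g/(α₁L₁+α₂L₂) = 3.13×10⁻³ / 1.3678×10⁻⁵ = 228.83 K
T = 25.9 + 228.83 = 254.73 °C

T = 255 °C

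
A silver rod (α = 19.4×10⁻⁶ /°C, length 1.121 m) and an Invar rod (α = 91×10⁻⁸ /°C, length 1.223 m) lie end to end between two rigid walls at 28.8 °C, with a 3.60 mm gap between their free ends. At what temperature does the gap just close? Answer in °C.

T = 186 °C

Gap closes when ΔL₁ + ΔL₂ = 3.60 mm = 3.60×10⁻³ m
(α₁L₁ + α₂L₂)ΔT = g
α₁L₁ + α₂L₂ = 19.4×10⁻⁶×1.121 + 91×10⁻⁸×1.223 = 2.286033×10⁻⁵ m/K
ΔT = 3.60×10⁻³ / 2.286033×10⁻⁵ = 157.48 K
T = 28.8 + 157.48 = 186.28 °C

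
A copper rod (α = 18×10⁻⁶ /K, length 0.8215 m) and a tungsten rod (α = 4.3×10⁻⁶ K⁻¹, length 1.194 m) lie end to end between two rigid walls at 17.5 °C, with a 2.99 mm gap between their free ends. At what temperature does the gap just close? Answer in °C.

T = 168 °C

Gap closes when ΔL₁ + ΔL₂ = 2.99 mm = 2.99×10⁻³ m
(α₁L₁ + α₂L₂)ΔT = g
α₁L₁ + α₂L₂ = 18×10⁻⁶×0.8215 + 4.3×10⁻⁶×1.194 = 1.99212×10⁻⁵ m/K
ΔT = 2.99×10⁻³ / 1.99212×10⁻⁵ = 150.09 K
T = 17.5 + 150.09 = 167.59 °C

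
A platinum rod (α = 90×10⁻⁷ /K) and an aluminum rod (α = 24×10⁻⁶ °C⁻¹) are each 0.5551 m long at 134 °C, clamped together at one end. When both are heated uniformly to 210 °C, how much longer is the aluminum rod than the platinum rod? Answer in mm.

0.633 mm

ΔT = 76 K
platinum: ΔL = 90×10⁻⁷ × 0.5551 m × 76 = 3.7969×10⁻⁴ m = 0.37969 mm
aluminum: ΔL = 24×10⁻⁶ × 0.5551 m × 76 = 1.0125×10⁻³ m = 1.0125 mm
difference = 1.0125 − 0.37969 = 0.63281 mm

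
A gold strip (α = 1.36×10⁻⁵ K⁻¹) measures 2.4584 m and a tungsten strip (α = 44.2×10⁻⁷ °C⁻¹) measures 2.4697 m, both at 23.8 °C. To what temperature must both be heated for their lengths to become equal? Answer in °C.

T = 525.6 °C

Equal length when α₁L₁ΔT − α₂L₂ΔT = L₂ − L₁ = 1.13×10⁻² m
α₁L₁ = 3.343424×10⁻⁵, α₂L₂ = 1.0916074×10⁻⁵ → Δ(αL) = 2.2518166×10⁻⁵ m/K
ΔT = 1.13×10⁻² / 2.2518166×10⁻⁵ = 501.817 K, so T = 23.8 + 501.817 = 525.617 °C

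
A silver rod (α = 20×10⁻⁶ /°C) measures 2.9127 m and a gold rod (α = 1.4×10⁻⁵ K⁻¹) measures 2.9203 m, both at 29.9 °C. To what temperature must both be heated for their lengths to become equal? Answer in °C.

T = 467.4 °C

Equal length when α₁L₁ΔT − α₂L₂ΔT = L₂ − L₁ = 7.60×10⁻³ m
α₁L₁ = 5.8254×10⁻⁵, α₂L₂ = 4.08842×10⁻⁵ → Δ(αL) = 1.73698×10⁻⁵ m/K
ΔT = 7.60×10⁻³ / 1.73698×10⁻⁵ = 437.541 K, so T = 29.9 + 437.541 = 467.441 °C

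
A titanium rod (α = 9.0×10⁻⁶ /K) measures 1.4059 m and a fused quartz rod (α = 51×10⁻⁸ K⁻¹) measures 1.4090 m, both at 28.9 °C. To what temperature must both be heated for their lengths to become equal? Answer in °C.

T = 288.7 °C

Equal length when α₁L₁ΔT − α₂L₂ΔT = L₂ − L₁ = 3.10×10⁻³ m
α₁L₁ = 1.26531×10⁻⁵, α₂L₂ = 7.1859×10⁻⁷ → Δ(αL) = 1.193451×10⁻⁵ m/K
ΔT = 3.10×10⁻³ / 1.193451×10⁻⁵ = 259.751 K, so T = 28.9 + 259.751 = 288.651 °C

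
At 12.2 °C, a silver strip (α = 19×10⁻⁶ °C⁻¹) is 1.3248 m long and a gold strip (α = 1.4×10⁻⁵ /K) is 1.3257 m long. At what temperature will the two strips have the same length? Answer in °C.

L₁(1 + α₁ΔT) = L₂(1 + α₂ΔT) ⇒ ΔT = (L₂ − L₁)/(α₁L₁ − α₂L₂)
L₂ − L₁ = 1.3257 − 1.3248 = 9.00×10⁻⁴ m
α₁L₁ − α₂L₂ = 19×10⁻⁶×1.3248 − 1.4×10⁻⁵×1.3257 = 6.6114×10⁻⁶ m/K
ΔT = 9.00×10⁻⁴ / 6.6114×10⁻⁶ = 136.129 K
T = 12.2 + 136.129 = 148.329 °C

T = 148.3 °C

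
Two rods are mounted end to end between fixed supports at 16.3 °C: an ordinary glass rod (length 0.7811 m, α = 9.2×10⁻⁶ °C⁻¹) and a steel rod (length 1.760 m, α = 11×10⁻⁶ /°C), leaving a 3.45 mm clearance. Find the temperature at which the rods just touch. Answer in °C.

T = 146 °C

Gap closes when ΔL₁ + ΔL₂ = 3.45 mm = 3.45×10⁻³ m
(α₁L₁ + α₂L₂)ΔT = g
α₁L₁ + α₂L₂ = 9.2×10⁻⁶×0.7811 + 11×10⁻⁶×1.760 = 2.654612×10⁻⁵ m/K
ΔT = 3.45×10⁻³ / 2.654612×10⁻⁵ = 129.96 K
T = 16.3 + 129.96 = 146.26 °C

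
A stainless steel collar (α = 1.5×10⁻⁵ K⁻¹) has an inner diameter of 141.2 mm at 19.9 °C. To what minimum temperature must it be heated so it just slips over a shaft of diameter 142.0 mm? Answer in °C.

T = 398 °C

Required Δd = 142.0 − 141.2 = 0.8 mm
Δd = αd₀ΔT ⇒ ΔT = Δd/(αd₀) = 0.8 / (1.5×10⁻⁵ × 141.2) = 377.71 K
T_min = 19.9 + 377.71 = 397.61 °C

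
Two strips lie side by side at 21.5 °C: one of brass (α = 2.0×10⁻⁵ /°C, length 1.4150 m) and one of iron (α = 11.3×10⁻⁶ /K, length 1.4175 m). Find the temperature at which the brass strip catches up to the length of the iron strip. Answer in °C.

Equal length when α₁L₁ΔT − α₂L₂ΔT = L₂ − L₁ = 2.50×10⁻³ m
α₁L₁ = 2.830×10⁻⁵, α₂L₂ = 1.601775×10⁻⁵ → Δ(αL) = 1.228225×10⁻⁵ m/K
ΔT = 2.50×10⁻³ / 1.228225×10⁻⁵ = 203.546 K, so T = 21.5 + 203.546 = 225.046 °C

T = 225.0 °C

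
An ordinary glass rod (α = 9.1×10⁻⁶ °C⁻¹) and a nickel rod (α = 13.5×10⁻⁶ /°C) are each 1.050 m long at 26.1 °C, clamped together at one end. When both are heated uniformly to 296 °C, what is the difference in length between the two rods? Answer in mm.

ΔT = 269.9 K
ordinary glass: ΔL = 9.1×10⁻⁶ × 1.050 m × 269.9 = 2.5789×10⁻³ m = 2.5789 mm
nickel: ΔL = 13.5×10⁻⁶ × 1.050 m × 269.9 = 3.8258×10⁻³ m = 3.8258 mm
difference = 3.8258 − 2.5789 = 1.2469 mm

1.25 mm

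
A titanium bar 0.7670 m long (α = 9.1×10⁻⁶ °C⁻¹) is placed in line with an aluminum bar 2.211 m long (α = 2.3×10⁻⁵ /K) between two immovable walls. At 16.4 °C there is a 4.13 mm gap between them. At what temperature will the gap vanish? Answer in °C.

α₁L₁ = 6.9797×10⁻⁶ m/K, α₂L₂ = 5.0853×10⁻⁵ m/K → total 5.78327×10⁻⁵ m/K
ΔT = g/(α₁L₁+α₂L₂) = 4.13×10⁻³ / 5.78327×10⁻⁵ = 71.413 K
T = 16.4 + 71.413 = 87.813 °C

T = 87.8 °C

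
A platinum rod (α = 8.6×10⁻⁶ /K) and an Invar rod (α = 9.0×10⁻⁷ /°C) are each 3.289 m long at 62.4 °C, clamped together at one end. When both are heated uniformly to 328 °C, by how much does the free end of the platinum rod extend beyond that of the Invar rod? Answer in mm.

ΔT = 265.6 K
platinum: ΔL = 8.6×10⁻⁶ × 3.289 m × 265.6 = 7.5126×10⁻³ m = 7.5126 mm
Invar: ΔL = 9.0×10⁻⁷ × 3.289 m × 265.6 = 7.8620×10⁻⁴ m = 0.78620 mm
difference = 7.5126 − 0.78620 = 6.7264 mm

6.73 mm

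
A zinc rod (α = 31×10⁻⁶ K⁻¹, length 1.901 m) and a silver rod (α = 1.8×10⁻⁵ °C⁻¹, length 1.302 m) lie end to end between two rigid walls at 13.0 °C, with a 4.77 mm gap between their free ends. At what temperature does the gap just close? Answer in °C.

Gap closes when ΔL₁ + ΔL₂ = 4.77 mm = 4.77×10⁻³ m
(α₁L₁ + α₂L₂)ΔT = g
α₁L₁ + α₂L₂ = 31×10⁻⁶×1.901 + 1.8×10⁻⁵×1.302 = 8.2367×10⁻⁵ m/K
ΔT = 4.77×10⁻³ / 8.2367×10⁻⁵ = 57.912 K
T = 13.0 + 57.912 = 70.912 °C

T = 70.9 °C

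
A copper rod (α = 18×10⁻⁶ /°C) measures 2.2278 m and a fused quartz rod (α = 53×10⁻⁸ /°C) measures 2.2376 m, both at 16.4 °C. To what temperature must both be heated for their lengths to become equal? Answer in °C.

T = 268.2 °C

L₁(1 + α₁ΔT) = L₂(1 + α₂ΔT) ⇒ ΔT = (L₂ − L₁)/(α₁L₁ − α₂L₂)
L₂ − L₁ = 2.2376 − 2.2278 = 9.80×10⁻³ m
α₁L₁ − α₂L₂ = 18×10⁻⁶×2.2278 − 53×10⁻⁸×2.2376 = 3.8914472×10⁻⁵ m/K
ΔT = 9.80×10⁻³ / 3.8914472×10⁻⁵ = 251.834 K
T = 16.4 + 251.834 = 268.234 °C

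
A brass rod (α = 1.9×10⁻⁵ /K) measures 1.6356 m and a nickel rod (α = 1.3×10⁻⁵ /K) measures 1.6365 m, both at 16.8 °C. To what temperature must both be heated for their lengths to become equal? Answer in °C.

T = 108.6 °C

Equal length when α₁L₁ΔT − α₂L₂ΔT = L₂ − L₁ = 9.00×10⁻⁴ m
α₁L₁ = 3.10764×10⁻⁵, α₂L₂ = 2.12745×10⁻⁵ → Δ(αL) = 9.8019×10⁻⁶ m/K
ΔT = 9.00×10⁻⁴ / 9.8019×10⁻⁶ = 91.819 K, so T = 16.8 + 91.819 = 108.619 °C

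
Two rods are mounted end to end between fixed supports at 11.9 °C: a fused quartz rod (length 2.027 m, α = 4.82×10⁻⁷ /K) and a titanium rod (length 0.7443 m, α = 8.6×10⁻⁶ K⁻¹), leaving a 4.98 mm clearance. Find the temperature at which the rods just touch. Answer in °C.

T = 687 °C

Gap closes when ΔL₁ + ΔL₂ = 4.98 mm = 4.98×10⁻³ m
(α₁L₁ + α₂L₂)ΔT = g
α₁L₁ + α₂L₂ = 4.82×10⁻⁷×2.027 + 8.6×10⁻⁶×0.7443 = 7.377994×10⁻⁶ m/K
ΔT = 4.98×10⁻³ / 7.377994×10⁻⁶ = 674.98 K
T = 11.9 + 674.98 = 686.88 °C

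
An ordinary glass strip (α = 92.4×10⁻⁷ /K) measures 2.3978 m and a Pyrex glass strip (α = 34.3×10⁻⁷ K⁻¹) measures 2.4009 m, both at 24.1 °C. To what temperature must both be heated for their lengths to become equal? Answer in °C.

L₁(1 + α₁ΔT) = L₂(1 + α₂ΔT) ⇒ ΔT = (L₂ − L₁)/(α₁L₁ − α₂L₂)
L₂ − L₁ = 2.4009 − 2.3978 = 3.10×10⁻³ m
α₁L₁ − α₂L₂ = 92.4×10⁻⁷×2.3978 − 34.3×10⁻⁷×2.4009 = 1.3920585×10⁻⁵ m/K
ΔT = 3.10×10⁻³ / 1.3920585×10⁻⁵ = 222.692 K
T = 24.1 + 222.692 = 246.792 °C

T = 246.8 °C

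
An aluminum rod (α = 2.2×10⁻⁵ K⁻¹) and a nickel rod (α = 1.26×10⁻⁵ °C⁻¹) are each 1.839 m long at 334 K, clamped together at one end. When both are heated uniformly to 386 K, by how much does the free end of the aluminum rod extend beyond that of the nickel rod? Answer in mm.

0.899 mm

ΔT = 52 K
aluminum: ΔL = 2.2×10⁻⁵ × 1.839 m × 52 = 2.1038×10⁻³ m = 2.1038 mm
nickel: ΔL = 1.26×10⁻⁵ × 1.839 m × 52 = 1.2049×10⁻³ m = 1.2049 mm
difference = 2.1038 − 1.2049 = 0.8989 mm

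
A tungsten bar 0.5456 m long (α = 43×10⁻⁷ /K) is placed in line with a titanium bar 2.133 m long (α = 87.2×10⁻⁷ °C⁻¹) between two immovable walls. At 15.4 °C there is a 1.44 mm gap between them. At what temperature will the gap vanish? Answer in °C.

T = 84.1 °C

Gap closes when ΔL₁ + ΔL₂ = 1.44 mm = 1.44×10⁻³ m
(α₁L₁ + α₂L₂)ΔT = g
α₁L₁ + α₂L₂ = 43×10⁻⁷×0.5456 + 87.2×10⁻⁷×2.133 = 2.094584×10⁻⁵ m/K
ΔT = 1.44×10⁻³ / 2.094584×10⁻⁵ = 68.749 K
T = 15.4 + 68.749 = 84.149 °C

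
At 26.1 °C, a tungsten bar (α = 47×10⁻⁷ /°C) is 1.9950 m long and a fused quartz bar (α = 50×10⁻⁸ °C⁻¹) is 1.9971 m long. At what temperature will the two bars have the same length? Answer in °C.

T = 276.8 °C

Equal length when α₁L₁ΔT − α₂L₂ΔT = L₂ − L₁ = 2.10×10⁻³ m
α₁L₁ = 9.3765×10⁻⁶, α₂L₂ = 9.9855×10⁻⁷ → Δ(αL) = 8.37795×10⁻⁶ m/K
ΔT = 2.10×10⁻³ / 8.37795×10⁻⁶ = 250.658 K, so T = 26.1 + 250.658 = 276.758 °C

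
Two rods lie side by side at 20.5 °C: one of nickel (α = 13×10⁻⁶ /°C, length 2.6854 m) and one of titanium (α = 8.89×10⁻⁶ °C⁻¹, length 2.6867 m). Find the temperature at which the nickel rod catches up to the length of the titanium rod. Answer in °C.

T = 138.4 °C

Equal length when α₁L₁ΔT − α₂L₂ΔT = L₂ − L₁ = 1.30×10⁻³ m
α₁L₁ = 3.49102×10⁻⁵, α₂L₂ = 2.3884763×10⁻⁵ → Δ(αL) = 1.1025437×10⁻⁵ m/K
ΔT = 1.30×10⁻³ / 1.1025437×10⁻⁵ = 117.909 K, so T = 20.5 + 117.909 = 138.409 °C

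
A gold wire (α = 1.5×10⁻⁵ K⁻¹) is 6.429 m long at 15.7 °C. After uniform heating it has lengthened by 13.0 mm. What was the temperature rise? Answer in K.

ΔT = 135 K

ΔL = αL₀ΔT ⇒ ΔT = ΔL / (αL₀)
ΔT = 13.0×10⁻³ m / (1.5×10⁻⁵ × 6.429 m) = 134.81 K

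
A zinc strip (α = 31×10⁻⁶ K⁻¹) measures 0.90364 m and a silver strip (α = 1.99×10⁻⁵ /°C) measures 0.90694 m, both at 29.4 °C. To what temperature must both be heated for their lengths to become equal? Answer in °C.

Equal length when α₁L₁ΔT − α₂L₂ΔT = L₂ − L₁ = 3.30×10⁻³ m
α₁L₁ = 2.801284×10⁻⁵, α₂L₂ = 1.8048106×10⁻⁵ → Δ(αL) = 9.964734×10⁻⁶ m/K
ΔT = 3.30×10⁻³ / 9.964734×10⁻⁶ = 331.168 K, so T = 29.4 + 331.168 = 360.568 °C

T = 360.6 °C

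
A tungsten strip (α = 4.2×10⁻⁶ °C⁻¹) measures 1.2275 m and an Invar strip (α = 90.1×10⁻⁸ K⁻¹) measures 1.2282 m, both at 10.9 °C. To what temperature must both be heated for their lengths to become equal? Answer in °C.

T = 183.8 °C

Equal length when α₁L₁ΔT − α₂L₂ΔT = L₂ − L₁ = 7.00×10⁻⁴ m
α₁L₁ = 5.1555×10⁻⁶, α₂L₂ = 1.1066082×10⁻⁶ → Δ(αL) = 4.0488918×10⁻⁶ m/K
ΔT = 7.00×10⁻⁴ / 4.0488918×10⁻⁶ = 172.887 K, so T = 10.9 + 172.887 = 183.787 °C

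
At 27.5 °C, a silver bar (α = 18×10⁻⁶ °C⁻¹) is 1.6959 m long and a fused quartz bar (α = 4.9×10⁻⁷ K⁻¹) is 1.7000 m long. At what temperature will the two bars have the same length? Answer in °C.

T = 165.6 °C

Equal length when α₁L₁ΔT − α₂L₂ΔT = L₂ − L₁ = 4.10×10⁻³ m
α₁L₁ = 3.05262×10⁻⁵, α₂L₂ = 8.330×10⁻⁷ → Δ(αL) = 2.96932×10⁻⁵ m/K
ΔT = 4.10×10⁻³ / 2.96932×10⁻⁵ = 138.079 K, so T = 27.5 + 138.079 = 165.579 °C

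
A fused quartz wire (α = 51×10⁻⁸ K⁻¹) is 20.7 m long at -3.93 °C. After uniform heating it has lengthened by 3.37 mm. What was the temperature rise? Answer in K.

ΔL = αL₀ΔT ⇒ ΔT = ΔL / (αL₀)
ΔT = 3.37×10⁻³ m / (51×10⁻⁸ × 20.7 m) = 319.22 K

ΔT = 319 K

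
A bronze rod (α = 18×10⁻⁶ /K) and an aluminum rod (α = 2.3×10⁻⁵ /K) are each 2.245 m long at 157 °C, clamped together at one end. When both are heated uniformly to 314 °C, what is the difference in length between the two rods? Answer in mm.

ΔT = 157 K
bronze: ΔL = 18×10⁻⁶ × 2.245 m × 157 = 6.3444×10⁻³ m = 6.3444 mm
aluminum: ΔL = 2.3×10⁻⁵ × 2.245 m × 157 = 8.1067×10⁻³ m = 8.1067 mm
difference = 8.1067 − 6.3444 = 1.7623 mm

1.76 mm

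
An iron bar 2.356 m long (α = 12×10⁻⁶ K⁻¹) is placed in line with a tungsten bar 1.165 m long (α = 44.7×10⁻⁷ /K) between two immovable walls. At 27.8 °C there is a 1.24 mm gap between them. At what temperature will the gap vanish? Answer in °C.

Gap closes when ΔL₁ + ΔL₂ = 1.24 mm = 1.24×10⁻³ m
(α₁L₁ + α₂L₂)ΔT = g
α₁L₁ + α₂L₂ = 12×10⁻⁶×2.356 + 44.7×10⁻⁷×1.165 = 3.347955×10⁻⁵ m/K
ΔT = 1.24×10⁻³ / 3.347955×10⁻⁵ = 37.038 K
T = 27.8 + 37.038 = 64.838 °C

T = 64.8 °C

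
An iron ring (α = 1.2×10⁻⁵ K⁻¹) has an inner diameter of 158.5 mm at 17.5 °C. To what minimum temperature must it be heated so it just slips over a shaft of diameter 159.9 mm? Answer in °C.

Required Δd = 159.9 − 158.5 = 1.4 mm
Δd = αd₀ΔT ⇒ ΔT = Δd/(αd₀) = 1.4 / (1.2×10⁻⁵ × 158.5) = 736.07 K
T_min = 17.5 + 736.07 = 753.57 °C

T = 754 °C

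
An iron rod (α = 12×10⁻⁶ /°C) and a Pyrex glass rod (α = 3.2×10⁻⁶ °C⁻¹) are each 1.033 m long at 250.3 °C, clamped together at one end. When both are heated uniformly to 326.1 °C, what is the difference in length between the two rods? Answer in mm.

ΔT = 75.8 K
iron: ΔL = 12×10⁻⁶ × 1.033 m × 75.8 = 9.3962×10⁻⁴ m = 0.93962 mm
Pyrex glass: ΔL = 3.2×10⁻⁶ × 1.033 m × 75.8 = 2.5056×10⁻⁴ m = 0.25056 mm
difference = 0.93962 − 0.25056 = 0.68906 mm

0.689 mm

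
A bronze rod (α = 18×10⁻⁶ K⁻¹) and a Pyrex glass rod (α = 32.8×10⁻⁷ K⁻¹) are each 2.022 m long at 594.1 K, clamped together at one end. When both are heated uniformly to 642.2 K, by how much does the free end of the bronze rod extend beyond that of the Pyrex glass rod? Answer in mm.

1.43 mm

ΔT = 48.1 K
bronze: ΔL = 18×10⁻⁶ × 2.022 m × 48.1 = 1.7506×10⁻³ m = 1.7506 mm
Pyrex glass: ΔL = 32.8×10⁻⁷ × 2.022 m × 48.1 = 3.1901×10⁻⁴ m = 0.31901 mm
difference = 1.7506 − 0.31901 = 1.43159 mm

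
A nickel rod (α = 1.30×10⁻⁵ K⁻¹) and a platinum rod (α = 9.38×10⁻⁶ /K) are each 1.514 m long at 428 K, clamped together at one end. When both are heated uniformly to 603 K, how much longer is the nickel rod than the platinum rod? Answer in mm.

ΔT = 175 K
nickel: ΔL = 1.30×10⁻⁵ × 1.514 m × 175 = 3.4444×10⁻³ m = 3.4444 mm
platinum: ΔL = 9.38×10⁻⁶ × 1.514 m × 175 = 2.4852×10⁻³ m = 2.4852 mm
difference = 3.4444 − 2.4852 = 0.9592 mm

0.959 mm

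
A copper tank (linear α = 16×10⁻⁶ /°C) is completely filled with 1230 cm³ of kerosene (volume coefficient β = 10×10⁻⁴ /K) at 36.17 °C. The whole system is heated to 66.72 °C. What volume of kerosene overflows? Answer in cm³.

35.8 cm³

The tank also expands: β_container ≈ 3α = 4.8×10⁻⁵ /K
Net overflow = V₀(β_liq − 3α_cont)ΔT
β − 3α = 1.00×10⁻³ − 4.8×10⁻⁵ = 9.52×10⁻⁴ /K; ΔT = 30.55 K
ΔV = 1230 × 9.52×10⁻⁴ × 30.55 = 35.8 cm³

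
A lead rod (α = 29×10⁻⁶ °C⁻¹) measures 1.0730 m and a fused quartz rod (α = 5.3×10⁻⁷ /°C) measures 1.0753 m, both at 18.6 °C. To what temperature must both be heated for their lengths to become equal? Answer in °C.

T = 93.89 °C

L₁(1 + α₁ΔT) = L₂(1 + α₂ΔT) ⇒ ΔT = (L₂ − L₁)/(α₁L₁ − α₂L₂)
L₂ − L₁ = 1.0753 − 1.0730 = 2.30×10⁻³ m
α₁L₁ − α₂L₂ = 29×10⁻⁶×1.0730 − 5.3×10⁻⁷×1.0753 = 3.0547091×10⁻⁵ m/K
ΔT = 2.30×10⁻³ / 3.0547091×10⁻⁵ = 75.2936 K
T = 18.6 + 75.2936 = 93.8936 °C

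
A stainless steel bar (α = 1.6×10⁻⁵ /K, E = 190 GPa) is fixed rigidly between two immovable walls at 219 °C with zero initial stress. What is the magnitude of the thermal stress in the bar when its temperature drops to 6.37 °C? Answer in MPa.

Fully constrained: the free strain ε = αΔT is blocked, so σ = Eε = EαΔT.
|ΔT| = 212.63 K
σ = 190×10⁹ × 1.6×10⁻⁵ × 212.63 = 6.46×10⁸ Pa

σ = 646 MPa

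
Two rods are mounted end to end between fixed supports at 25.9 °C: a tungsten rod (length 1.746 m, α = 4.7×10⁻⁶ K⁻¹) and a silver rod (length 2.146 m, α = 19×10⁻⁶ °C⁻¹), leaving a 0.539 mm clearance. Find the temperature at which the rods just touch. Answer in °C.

T = 36.9 °C

α₁L₁ = 8.2062×10⁻⁶ m/K, α₂L₂ = 4.0774×10⁻⁵ m/K → total 4.89802×10⁻⁵ m/K
ΔT = g/(α₁L₁+α₂L₂) = 5.39×10⁻⁴ / 4.89802×10⁻⁵ = 11.004 K
T = 25.9 + 11.004 = 36.904 °C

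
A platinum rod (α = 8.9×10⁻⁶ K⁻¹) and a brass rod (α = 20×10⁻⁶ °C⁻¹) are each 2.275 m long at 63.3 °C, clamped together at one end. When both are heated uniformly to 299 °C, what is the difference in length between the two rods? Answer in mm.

ΔT = 235.7 K
platinum: ΔL = 8.9×10⁻⁶ × 2.275 m × 235.7 = 4.7723×10⁻³ m = 4.7723 mm
brass: ΔL = 20×10⁻⁶ × 2.275 m × 235.7 = 1.0724×10⁻² m = 10.724 mm
difference = 10.724 − 4.7723 = 5.9517 mm

5.95 mm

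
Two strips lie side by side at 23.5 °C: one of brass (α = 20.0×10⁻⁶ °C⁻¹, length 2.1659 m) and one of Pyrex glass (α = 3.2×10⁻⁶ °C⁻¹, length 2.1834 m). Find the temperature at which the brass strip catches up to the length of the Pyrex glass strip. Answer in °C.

Equal length when α₁L₁ΔT − α₂L₂ΔT = L₂ − L₁ = 1.75×10⁻² m
α₁L₁ = 4.3318×10⁻⁵, α₂L₂ = 6.98688×10⁻⁶ → Δ(αL) = 3.633112×10⁻⁵ m/K
ΔT = 1.75×10⁻² / 3.633112×10⁻⁵ = 481.681 K, so T = 23.5 + 481.681 = 505.181 °C

T = 505.2 °C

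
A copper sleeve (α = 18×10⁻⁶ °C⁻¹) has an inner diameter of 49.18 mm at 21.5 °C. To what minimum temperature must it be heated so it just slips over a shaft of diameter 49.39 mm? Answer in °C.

Required Δd = 49.39 − 49.18 = 0.21 mm
Δd = αd₀ΔT ⇒ ΔT = Δd/(αd₀) = 0.21 / (18×10⁻⁶ × 49.18) = 237.22 K
T_min = 21.5 + 237.22 = 258.72 °C

T = 259 °C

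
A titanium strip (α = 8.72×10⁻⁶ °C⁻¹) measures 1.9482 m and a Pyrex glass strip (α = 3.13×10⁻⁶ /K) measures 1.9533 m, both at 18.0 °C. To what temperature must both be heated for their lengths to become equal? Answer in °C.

T = 487.0 °C

Equal length when α₁L₁ΔT − α₂L₂ΔT = L₂ − L₁ = 5.10×10⁻³ m
α₁L₁ = 1.6988304×10⁻⁵, α₂L₂ = 6.113829×10⁻⁶ → Δ(αL) = 1.0874475×10⁻⁵ m/K
ΔT = 5.10×10⁻³ / 1.0874475×10⁻⁵ = 468.988 K, so T = 18.0 + 468.988 = 486.988 °C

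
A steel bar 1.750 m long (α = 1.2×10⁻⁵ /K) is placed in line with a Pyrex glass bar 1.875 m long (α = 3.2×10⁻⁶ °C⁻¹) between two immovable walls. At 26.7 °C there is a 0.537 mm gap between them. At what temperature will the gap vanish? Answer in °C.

α₁L₁ = 2.100×10⁻⁵ m/K, α₂L₂ = 6.000×10⁻⁶ m/K → total 2.70×10⁻⁵ m/K
ΔT = g/(α₁L₁+α₂L₂) = 5.37×10⁻⁴ / 2.70×10⁻⁵ = 19.889 K
T = 26.7 + 19.889 = 46.589 °C

T = 46.6 °C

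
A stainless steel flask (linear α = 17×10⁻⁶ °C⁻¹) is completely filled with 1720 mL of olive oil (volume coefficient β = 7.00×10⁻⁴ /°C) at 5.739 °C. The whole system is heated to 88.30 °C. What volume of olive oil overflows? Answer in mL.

The flask also expands: β_container ≈ 3α = 5.1×10⁻⁵ /K
Net overflow = V₀(β_liq − 3α_cont)ΔT
β − 3α = 7.00×10⁻⁴ − 5.1×10⁻⁵ = 6.49×10⁻⁴ /K; ΔT = 82.561 K
ΔV = 1720 × 6.49×10⁻⁴ × 82.561 = 92.2 mL

92.2 mL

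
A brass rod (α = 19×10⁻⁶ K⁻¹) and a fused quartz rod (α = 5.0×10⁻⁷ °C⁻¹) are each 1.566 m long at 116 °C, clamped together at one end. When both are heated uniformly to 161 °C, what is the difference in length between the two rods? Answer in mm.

ΔT = 45 K
brass: ΔL = 19×10⁻⁶ × 1.566 m × 45 = 1.3389×10⁻³ m = 1.3389 mm
fused quartz: ΔL = 5.0×10⁻⁷ × 1.566 m × 45 = 3.5235×10⁻⁵ m = 0.035235 mm
difference = 1.3389 − 0.035235 = 1.303665 mm

1.30 mm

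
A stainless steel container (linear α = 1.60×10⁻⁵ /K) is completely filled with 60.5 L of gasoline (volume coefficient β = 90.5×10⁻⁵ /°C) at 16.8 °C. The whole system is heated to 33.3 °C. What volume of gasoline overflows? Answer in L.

The container also expands: β_container ≈ 3α = 4.8×10⁻⁵ /K
Net overflow = V₀(β_liq − 3α_cont)ΔT
β − 3α = 9.05×10⁻⁴ − 4.8×10⁻⁵ = 8.57×10⁻⁴ /K; ΔT = 16.5 K
ΔV = 60.5 × 8.57×10⁻⁴ × 16.5 = 0.856 L

0.856 L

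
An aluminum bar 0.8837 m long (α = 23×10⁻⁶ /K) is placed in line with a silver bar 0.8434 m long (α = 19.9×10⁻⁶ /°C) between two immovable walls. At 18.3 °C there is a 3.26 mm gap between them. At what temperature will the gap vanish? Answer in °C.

Gap closes when ΔL₁ + ΔL₂ = 3.26 mm = 3.26×10⁻³ m
(α₁L₁ + α₂L₂)ΔT = g
α₁L₁ + α₂L₂ = 23×10⁻⁶×0.8837 + 19.9×10⁻⁶×0.8434 = 3.710876×10⁻⁵ m/K
ΔT = 3.26×10⁻³ / 3.710876×10⁻⁵ = 87.85 K
T = 18.3 + 87.85 = 106.15 °C

T = 106 °C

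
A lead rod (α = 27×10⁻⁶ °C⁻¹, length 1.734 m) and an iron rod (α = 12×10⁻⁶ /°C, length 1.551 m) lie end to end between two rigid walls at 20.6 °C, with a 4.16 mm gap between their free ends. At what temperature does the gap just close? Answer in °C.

Gap closes when ΔL₁ + ΔL₂ = 4.16 mm = 4.16×10⁻³ m
(α₁L₁ + α₂L₂)ΔT = g
α₁L₁ + α₂L₂ = 27×10⁻⁶×1.734 + 12×10⁻⁶×1.551 = 6.543×10⁻⁵ m/K
ΔT = 4.16×10⁻³ / 6.543×10⁻⁵ = 63.579 K
T = 20.6 + 63.579 = 84.179 °C

T = 84.2 °C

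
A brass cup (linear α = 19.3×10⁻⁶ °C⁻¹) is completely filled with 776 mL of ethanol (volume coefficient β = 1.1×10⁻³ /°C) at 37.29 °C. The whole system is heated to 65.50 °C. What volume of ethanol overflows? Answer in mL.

The cup also expands: β_container ≈ 3α = 5.79×10⁻⁵ /K
Net overflow = V₀(β_liq − 3α_cont)ΔT
β − 3α = 1.10×10⁻³ − 5.79×10⁻⁵ = 1.0421×10⁻³ /K; ΔT = 28.21 K
ΔV = 776 × 1.0421×10⁻³ × 28.21 = 22.8 mL

22.8 mL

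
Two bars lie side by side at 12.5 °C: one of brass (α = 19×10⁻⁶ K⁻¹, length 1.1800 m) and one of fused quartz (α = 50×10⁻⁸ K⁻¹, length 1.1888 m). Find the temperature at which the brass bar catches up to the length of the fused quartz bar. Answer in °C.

L₁(1 + α₁ΔT) = L₂(1 + α₂ΔT) ⇒ ΔT = (L₂ − L₁)/(α₁L₁ − α₂L₂)
L₂ − L₁ = 1.1888 − 1.1800 = 8.80×10⁻³ m
α₁L₁ − α₂L₂ = 19×10⁻⁶×1.1800 − 50×10⁻⁸×1.1888 = 2.18256×10⁻⁵ m/K
ΔT = 8.80×10⁻³ / 2.18256×10⁻⁵ = 403.196 K
T = 12.5 + 403.196 = 415.696 °C

T = 415.7 °C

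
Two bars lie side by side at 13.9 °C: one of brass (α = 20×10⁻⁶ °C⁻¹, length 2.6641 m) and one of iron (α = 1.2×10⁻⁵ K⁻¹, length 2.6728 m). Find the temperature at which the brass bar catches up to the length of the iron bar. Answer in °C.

T = 424.1 °C

Equal length when α₁L₁ΔT − α₂L₂ΔT = L₂ − L₁ = 8.70×10⁻³ m
α₁L₁ = 5.3282×10⁻⁵, α₂L₂ = 3.20736×10⁻⁵ → Δ(αL) = 2.12084×10⁻⁵ m/K
ΔT = 8.70×10⁻³ / 2.12084×10⁻⁵ = 410.215 K, so T = 13.9 + 410.215 = 424.115 °C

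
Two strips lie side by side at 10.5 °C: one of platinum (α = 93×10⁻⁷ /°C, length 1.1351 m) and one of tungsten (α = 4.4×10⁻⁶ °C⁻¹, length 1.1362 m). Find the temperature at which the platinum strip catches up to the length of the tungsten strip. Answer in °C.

Equal length when α₁L₁ΔT − α₂L₂ΔT = L₂ − L₁ = 1.10×10⁻³ m
α₁L₁ = 1.055643×10⁻⁵, α₂L₂ = 4.99928×10⁻⁶ → Δ(αL) = 5.55715×10⁻⁶ m/K
ΔT = 1.10×10⁻³ / 5.55715×10⁻⁶ = 197.943 K, so T = 10.5 + 197.943 = 208.443 °C

T = 208.4 °C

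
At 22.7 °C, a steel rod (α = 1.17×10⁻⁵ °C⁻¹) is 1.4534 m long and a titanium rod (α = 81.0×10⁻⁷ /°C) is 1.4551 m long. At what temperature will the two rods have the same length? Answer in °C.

T = 348.5 °C

L₁(1 + α₁ΔT) = L₂(1 + α₂ΔT) ⇒ ΔT = (L₂ − L₁)/(α₁L₁ − α₂L₂)
L₂ − L₁ = 1.4551 − 1.4534 = 1.70×10⁻³ m
α₁L₁ − α₂L₂ = 1.17×10⁻⁵×1.4534 − 81.0×10⁻⁷×1.4551 = 5.21847×10⁻⁶ m/K
ΔT = 1.70×10⁻³ / 5.21847×10⁻⁶ = 325.766 K
T = 22.7 + 325.766 = 348.466 °C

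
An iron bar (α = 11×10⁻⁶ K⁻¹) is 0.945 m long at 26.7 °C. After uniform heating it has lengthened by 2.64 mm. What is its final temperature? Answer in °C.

ΔL = αL₀ΔT ⇒ ΔT = ΔL / (αL₀)
ΔT = 2.64×10⁻³ m / (11×10⁻⁶ × 0.945 m) = 253.97 K
T = 26.7 + 253.97 = 280.67 °C

T = 281 °C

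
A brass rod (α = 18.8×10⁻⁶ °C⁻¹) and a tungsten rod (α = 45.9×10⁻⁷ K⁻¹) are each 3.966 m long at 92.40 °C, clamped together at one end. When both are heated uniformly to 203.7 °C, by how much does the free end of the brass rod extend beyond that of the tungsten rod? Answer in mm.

6.27 mm

ΔT = 111.30 K
brass: ΔL = 18.8×10⁻⁶ × 3.966 m × 111.30 = 8.2986×10⁻³ m = 8.2986 mm
tungsten: ΔL = 45.9×10⁻⁷ × 3.966 m × 111.30 = 2.0261×10⁻³ m = 2.0261 mm
difference = 8.2986 − 2.0261 = 6.2725 mm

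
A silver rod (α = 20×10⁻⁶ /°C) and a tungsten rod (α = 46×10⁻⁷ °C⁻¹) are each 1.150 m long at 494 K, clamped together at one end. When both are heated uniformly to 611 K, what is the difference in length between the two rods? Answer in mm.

2.07 mm

ΔT = 117 K
silver: ΔL = 20×10⁻⁶ × 1.150 m × 117 = 2.6910×10⁻³ m = 2.6910 mm
tungsten: ΔL = 46×10⁻⁷ × 1.150 m × 117 = 6.1893×10⁻⁴ m = 0.61893 mm
difference = 2.6910 − 0.61893 = 2.07207 mm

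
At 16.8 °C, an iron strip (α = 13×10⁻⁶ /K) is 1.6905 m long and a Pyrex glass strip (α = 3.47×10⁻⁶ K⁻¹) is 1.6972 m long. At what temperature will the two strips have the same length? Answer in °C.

T = 433.3 °C

Equal length when α₁L₁ΔT − α₂L₂ΔT = L₂ − L₁ = 6.70×10⁻³ m
α₁L₁ = 2.19765×10⁻⁵, α₂L₂ = 5.889284×10⁻⁶ → Δ(αL) = 1.6087216×10⁻⁵ m/K
ΔT = 6.70×10⁻³ / 1.6087216×10⁻⁵ = 416.480 K, so T = 16.8 + 416.480 = 433.280 °C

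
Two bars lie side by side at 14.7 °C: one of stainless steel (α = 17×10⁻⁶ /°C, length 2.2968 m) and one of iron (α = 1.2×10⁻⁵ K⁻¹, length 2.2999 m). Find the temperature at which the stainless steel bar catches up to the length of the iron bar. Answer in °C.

L₁(1 + α₁ΔT) = L₂(1 + α₂ΔT) ⇒ ΔT = (L₂ − L₁)/(α₁L₁ − α₂L₂)
L₂ − L₁ = 2.2999 − 2.2968 = 3.10×10⁻³ m
α₁L₁ − α₂L₂ = 17×10⁻⁶×2.2968 − 1.2×10⁻⁵×2.2999 = 1.14468×10⁻⁵ m/K
ΔT = 3.10×10⁻³ / 1.14468×10⁻⁵ = 270.818 K
T = 14.7 + 270.818 = 285.518 °C

T = 285.5 °C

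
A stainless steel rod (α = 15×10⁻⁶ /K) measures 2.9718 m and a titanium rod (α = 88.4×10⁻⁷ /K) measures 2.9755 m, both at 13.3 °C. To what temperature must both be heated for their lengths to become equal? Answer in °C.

L₁(1 + α₁ΔT) = L₂(1 + α₂ΔT) ⇒ ΔT = (L₂ − L₁)/(α₁L₁ − α₂L₂)
L₂ − L₁ = 2.9755 − 2.9718 = 3.70×10⁻³ m
α₁L₁ − α₂L₂ = 15×10⁻⁶×2.9718 − 88.4×10⁻⁷×2.9755 = 1.827358×10⁻⁵ m/K
ΔT = 3.70×10⁻³ / 1.827358×10⁻⁵ = 202.478 K
T = 13.3 + 202.478 = 215.778 °C

T = 215.8 °C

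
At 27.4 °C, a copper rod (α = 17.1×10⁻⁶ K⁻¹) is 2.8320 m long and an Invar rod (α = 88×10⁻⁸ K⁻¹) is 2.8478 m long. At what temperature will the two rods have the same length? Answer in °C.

T = 371.5 °C

Equal length when α₁L₁ΔT − α₂L₂ΔT = L₂ − L₁ = 1.58×10⁻² m
α₁L₁ = 4.84272×10⁻⁵, α₂L₂ = 2.506064×10⁻⁶ → Δ(αL) = 4.5921136×10⁻⁵ m/K
ΔT = 1.58×10⁻² / 4.5921136×10⁻⁵ = 344.068 K, so T = 27.4 + 344.068 = 371.468 °C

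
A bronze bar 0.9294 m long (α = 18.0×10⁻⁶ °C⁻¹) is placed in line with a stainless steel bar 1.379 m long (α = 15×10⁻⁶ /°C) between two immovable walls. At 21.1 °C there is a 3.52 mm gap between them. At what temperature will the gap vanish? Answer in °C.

T = 115 °C

Gap closes when ΔL₁ + ΔL₂ = 3.52 mm = 3.52×10⁻³ m
(α₁L₁ + α₂L₂)ΔT = g
α₁L₁ + α₂L₂ = 18.0×10⁻⁶×0.9294 + 15×10⁻⁶×1.379 = 3.74142×10⁻⁵ m/K
ΔT = 3.52×10⁻³ / 3.74142×10⁻⁵ = 94.08 K
T = 21.1 + 94.08 = 115.18 °C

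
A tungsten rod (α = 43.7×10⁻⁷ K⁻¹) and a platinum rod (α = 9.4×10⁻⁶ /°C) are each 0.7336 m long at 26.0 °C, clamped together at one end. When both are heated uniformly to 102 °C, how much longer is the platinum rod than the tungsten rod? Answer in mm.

ΔT = 76.0 K
tungsten: ΔL = 43.7×10⁻⁷ × 0.7336 m × 76.0 = 2.4364×10⁻⁴ m = 0.24364 mm
platinum: ΔL = 9.4×10⁻⁶ × 0.7336 m × 76.0 = 5.2408×10⁻⁴ m = 0.52408 mm
difference = 0.52408 − 0.24364 = 0.28044 mm

0.280 mm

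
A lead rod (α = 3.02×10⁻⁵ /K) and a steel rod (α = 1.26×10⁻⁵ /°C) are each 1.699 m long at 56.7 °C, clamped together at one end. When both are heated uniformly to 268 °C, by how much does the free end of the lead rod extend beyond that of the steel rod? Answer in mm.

6.32 mm

ΔT = 211.3 K
lead: ΔL = 3.02×10⁻⁵ × 1.699 m × 211.3 = 1.0842×10⁻² m = 10.842 mm
steel: ΔL = 1.26×10⁻⁵ × 1.699 m × 211.3 = 4.5234×10⁻³ m = 4.5234 mm
difference = 10.842 − 4.5234 = 6.3186 mm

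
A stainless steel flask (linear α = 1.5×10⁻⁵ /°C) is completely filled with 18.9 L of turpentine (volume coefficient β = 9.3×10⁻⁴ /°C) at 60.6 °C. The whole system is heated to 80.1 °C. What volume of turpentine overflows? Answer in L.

0.326 L

The flask also expands: β_container ≈ 3α = 4.5×10⁻⁵ /K
Net overflow = V₀(β_liq − 3α_cont)ΔT
β − 3α = 9.30×10⁻⁴ − 4.5×10⁻⁵ = 8.85×10⁻⁴ /K; ΔT = 19.5 K
ΔV = 18.9 × 8.85×10⁻⁴ × 19.5 = 0.326 L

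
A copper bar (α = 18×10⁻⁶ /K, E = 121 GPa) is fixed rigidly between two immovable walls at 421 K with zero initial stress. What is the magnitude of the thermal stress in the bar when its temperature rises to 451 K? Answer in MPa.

σ = 65.3 MPa

Fully constrained: the free strain ε = αΔT is blocked, so σ = Eε = EαΔT.
|ΔT| = 30 K
σ = 121×10⁹ × 18×10⁻⁶ × 30 = 6.53×10⁷ Pa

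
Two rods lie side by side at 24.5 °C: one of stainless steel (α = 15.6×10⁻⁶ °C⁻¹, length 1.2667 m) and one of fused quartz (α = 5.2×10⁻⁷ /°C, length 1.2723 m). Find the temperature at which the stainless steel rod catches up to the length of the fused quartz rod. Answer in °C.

T = 317.7 °C

Equal length when α₁L₁ΔT − α₂L₂ΔT = L₂ − L₁ = 5.60×10⁻³ m
α₁L₁ = 1.976052×10⁻⁵, α₂L₂ = 6.61596×10⁻⁷ → Δ(αL) = 1.9098924×10⁻⁵ m/K
ΔT = 5.60×10⁻³ / 1.9098924×10⁻⁵ = 293.210 K, so T = 24.5 + 293.210 = 317.710 °C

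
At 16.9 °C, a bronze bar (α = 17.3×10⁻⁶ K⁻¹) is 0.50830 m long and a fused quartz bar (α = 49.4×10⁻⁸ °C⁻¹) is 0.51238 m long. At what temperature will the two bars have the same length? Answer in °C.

T = 494.6 °C

L₁(1 + α₁ΔT) = L₂(1 + α₂ΔT) ⇒ ΔT = (L₂ − L₁)/(α₁L₁ − α₂L₂)
L₂ − L₁ = 0.51238 − 0.50830 = 4.08×10⁻³ m
α₁L₁ − α₂L₂ = 17.3×10⁻⁶×0.50830 − 49.4×10⁻⁸×0.51238 = 8.54047428×10⁻⁶ m/K
ΔT = 4.08×10⁻³ / 8.54047428×10⁻⁶ = 477.725 K
T = 16.9 + 477.725 = 494.625 °C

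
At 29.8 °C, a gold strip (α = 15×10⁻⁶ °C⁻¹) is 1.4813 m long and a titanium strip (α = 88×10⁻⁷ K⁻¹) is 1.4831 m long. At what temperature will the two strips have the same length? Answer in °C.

Equal length when α₁L₁ΔT − α₂L₂ΔT = L₂ − L₁ = 1.80×10⁻³ m
α₁L₁ = 2.22195×10⁻⁵, α₂L₂ = 1.305128×10⁻⁵ → Δ(αL) = 9.16822×10⁻⁶ m/K
ΔT = 1.80×10⁻³ / 9.16822×10⁻⁶ = 196.330 K, so T = 29.8 + 196.330 = 226.130 °C

T = 226.1 °C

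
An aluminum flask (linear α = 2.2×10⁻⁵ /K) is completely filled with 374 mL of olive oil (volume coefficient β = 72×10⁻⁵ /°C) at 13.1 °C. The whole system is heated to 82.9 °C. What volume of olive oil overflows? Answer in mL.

The flask also expands: β_container ≈ 3α = 6.6×10⁻⁵ /K
Net overflow = V₀(β_liq − 3α_cont)ΔT
β − 3α = 7.20×10⁻⁴ − 6.6×10⁻⁵ = 6.54×10⁻⁴ /K; ΔT = 69.8 K
ΔV = 374 × 6.54×10⁻⁴ × 69.8 = 17.1 mL

17.1 mL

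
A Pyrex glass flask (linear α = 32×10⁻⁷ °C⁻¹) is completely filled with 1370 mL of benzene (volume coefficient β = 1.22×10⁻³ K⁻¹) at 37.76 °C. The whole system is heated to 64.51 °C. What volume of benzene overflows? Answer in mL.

44.4 mL

The flask also expands: β_container ≈ 3α = 9.6×10⁻⁶ /K
Net overflow = V₀(β_liq − 3α_cont)ΔT
β − 3α = 1.22×10⁻³ − 9.6×10⁻⁶ = 1.2104×10⁻³ /K; ΔT = 26.75 K
ΔV = 1370 × 1.2104×10⁻³ × 26.75 = 44.4 mL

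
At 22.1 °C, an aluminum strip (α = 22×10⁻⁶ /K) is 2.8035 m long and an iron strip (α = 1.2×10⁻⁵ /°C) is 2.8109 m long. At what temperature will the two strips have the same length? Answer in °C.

T = 286.9 °C

Equal length when α₁L₁ΔT − α₂L₂ΔT = L₂ − L₁ = 7.40×10⁻³ m
α₁L₁ = 6.1677×10⁻⁵, α₂L₂ = 3.37308×10⁻⁵ → Δ(αL) = 2.79462×10⁻⁵ m/K
ΔT = 7.40×10⁻³ / 2.79462×10⁻⁵ = 264.794 K, so T = 22.1 + 264.794 = 286.894 °C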